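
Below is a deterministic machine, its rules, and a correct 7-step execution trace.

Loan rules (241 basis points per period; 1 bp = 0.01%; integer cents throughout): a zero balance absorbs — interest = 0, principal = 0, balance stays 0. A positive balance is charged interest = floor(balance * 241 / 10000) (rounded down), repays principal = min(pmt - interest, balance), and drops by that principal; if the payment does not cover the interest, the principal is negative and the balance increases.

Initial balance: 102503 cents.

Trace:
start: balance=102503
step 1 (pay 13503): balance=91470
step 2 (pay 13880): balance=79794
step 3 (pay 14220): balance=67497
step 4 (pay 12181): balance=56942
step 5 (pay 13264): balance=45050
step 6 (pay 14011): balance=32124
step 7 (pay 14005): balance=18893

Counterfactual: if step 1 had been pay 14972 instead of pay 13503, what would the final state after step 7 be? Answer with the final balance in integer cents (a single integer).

(re-executing from step 1 with the substitution; state before step 1: balance=102503)
step 1 (pay 14972): balance=90001
step 2 (pay 13880): balance=78290
step 3 (pay 14220): balance=65956
step 4 (pay 12181): balance=55364
step 5 (pay 13264): balance=43434
step 6 (pay 14011): balance=30469
step 7 (pay 14005): balance=17198

17198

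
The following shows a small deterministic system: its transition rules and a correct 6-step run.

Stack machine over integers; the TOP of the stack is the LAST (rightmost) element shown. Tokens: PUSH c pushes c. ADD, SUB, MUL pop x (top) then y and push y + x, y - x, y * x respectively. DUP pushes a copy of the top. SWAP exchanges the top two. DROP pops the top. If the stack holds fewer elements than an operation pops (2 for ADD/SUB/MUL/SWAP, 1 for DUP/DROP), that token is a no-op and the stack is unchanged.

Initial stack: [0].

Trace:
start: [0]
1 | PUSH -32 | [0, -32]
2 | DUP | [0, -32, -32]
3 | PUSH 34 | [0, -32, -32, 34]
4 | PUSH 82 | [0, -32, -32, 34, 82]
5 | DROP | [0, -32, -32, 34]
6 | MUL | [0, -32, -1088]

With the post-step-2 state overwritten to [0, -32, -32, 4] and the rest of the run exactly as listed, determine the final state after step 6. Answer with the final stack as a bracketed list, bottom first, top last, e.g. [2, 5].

[0, -32, -32, 136]

state after step 2 := [0, -32, -32, 4]
3 | PUSH 34 | [0, -32, -32, 4, 34]
4 | PUSH 82 | [0, -32, -32, 4, 34, 82]
5 | DROP | [0, -32, -32, 4, 34]
6 | MUL | [0, -32, -32, 136]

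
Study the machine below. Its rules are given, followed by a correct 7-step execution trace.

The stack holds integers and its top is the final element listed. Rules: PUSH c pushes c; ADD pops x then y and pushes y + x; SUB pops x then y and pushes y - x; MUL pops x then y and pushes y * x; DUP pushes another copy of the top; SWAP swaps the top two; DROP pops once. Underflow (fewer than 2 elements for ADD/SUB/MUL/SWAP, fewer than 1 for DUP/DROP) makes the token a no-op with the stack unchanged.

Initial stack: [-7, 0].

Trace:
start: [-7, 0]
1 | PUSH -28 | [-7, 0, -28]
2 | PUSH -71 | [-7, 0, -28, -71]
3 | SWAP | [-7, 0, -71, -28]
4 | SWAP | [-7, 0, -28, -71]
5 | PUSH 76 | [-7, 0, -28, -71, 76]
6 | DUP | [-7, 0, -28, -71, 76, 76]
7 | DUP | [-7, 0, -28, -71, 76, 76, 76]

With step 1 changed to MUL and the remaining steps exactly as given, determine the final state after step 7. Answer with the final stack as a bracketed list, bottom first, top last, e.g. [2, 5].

(re-executing from step 1 with the substitution; state before step 1: [-7, 0])
1 | MUL | [0]
2 | PUSH -71 | [0, -71]
3 | SWAP | [-71, 0]
4 | SWAP | [0, -71]
5 | PUSH 76 | [0, -71, 76]
6 | DUP | [0, -71, 76, 76]
7 | DUP | [0, -71, 76, 76, 76]

[0, -71, 76, 76, 76]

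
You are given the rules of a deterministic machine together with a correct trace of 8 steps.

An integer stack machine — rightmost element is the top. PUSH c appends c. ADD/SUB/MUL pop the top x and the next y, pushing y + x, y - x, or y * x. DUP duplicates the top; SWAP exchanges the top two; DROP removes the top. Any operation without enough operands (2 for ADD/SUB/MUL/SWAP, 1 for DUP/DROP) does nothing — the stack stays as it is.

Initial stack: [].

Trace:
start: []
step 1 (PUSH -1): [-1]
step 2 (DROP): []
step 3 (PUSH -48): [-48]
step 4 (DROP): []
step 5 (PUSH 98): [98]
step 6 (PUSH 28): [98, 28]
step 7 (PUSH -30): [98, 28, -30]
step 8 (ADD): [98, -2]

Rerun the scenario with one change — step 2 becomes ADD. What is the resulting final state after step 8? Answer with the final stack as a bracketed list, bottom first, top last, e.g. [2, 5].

[-1, 98, -2]

(re-executing from step 2 with the substitution; state before step 2: [-1])
step 2 (ADD): [-1]
step 3 (PUSH -48): [-1, -48]
step 4 (DROP): [-1]
step 5 (PUSH 98): [-1, 98]
step 6 (PUSH 28): [-1, 98, 28]
step 7 (PUSH -30): [-1, 98, 28, -30]
step 8 (ADD): [-1, 98, -2]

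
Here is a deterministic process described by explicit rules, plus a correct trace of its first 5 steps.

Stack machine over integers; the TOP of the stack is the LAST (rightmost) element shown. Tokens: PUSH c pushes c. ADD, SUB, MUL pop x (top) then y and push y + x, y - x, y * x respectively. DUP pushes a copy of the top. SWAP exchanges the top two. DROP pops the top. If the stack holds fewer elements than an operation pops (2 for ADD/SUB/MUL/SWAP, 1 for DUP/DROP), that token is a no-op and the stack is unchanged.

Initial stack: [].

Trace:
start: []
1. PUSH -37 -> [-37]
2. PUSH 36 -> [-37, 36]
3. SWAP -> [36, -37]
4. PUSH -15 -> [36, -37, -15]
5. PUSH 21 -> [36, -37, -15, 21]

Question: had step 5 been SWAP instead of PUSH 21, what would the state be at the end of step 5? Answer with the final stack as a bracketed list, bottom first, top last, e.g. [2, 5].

[36, -15, -37]

(re-executing from step 5 with the substitution; state before step 5: [36, -37, -15])
5. SWAP -> [36, -15, -37]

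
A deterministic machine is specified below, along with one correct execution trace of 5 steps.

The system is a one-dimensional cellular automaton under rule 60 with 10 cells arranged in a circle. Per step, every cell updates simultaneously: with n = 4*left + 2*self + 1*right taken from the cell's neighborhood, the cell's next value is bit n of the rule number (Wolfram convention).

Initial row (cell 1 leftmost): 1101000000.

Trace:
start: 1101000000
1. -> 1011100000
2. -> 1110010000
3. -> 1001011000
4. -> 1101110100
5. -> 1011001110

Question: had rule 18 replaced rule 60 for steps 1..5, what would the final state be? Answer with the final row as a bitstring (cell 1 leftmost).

(re-executing steps 1..5 under rule 18; state before step 1: 1101000000)
1. -> 0000100001
2. -> 1001010010
3. -> 0110001100
4. -> 1001010010
5. -> 0110001100

0110001100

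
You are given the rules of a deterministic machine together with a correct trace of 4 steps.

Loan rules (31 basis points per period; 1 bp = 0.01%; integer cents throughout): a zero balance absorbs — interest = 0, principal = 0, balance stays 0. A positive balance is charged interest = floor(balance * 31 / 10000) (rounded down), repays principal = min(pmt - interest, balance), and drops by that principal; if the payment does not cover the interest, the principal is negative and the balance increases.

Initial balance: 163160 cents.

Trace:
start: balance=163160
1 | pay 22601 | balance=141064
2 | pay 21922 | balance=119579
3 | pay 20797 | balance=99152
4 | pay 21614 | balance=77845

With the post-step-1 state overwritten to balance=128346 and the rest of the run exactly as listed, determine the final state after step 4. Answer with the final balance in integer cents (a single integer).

state after step 1 := balance=128346
2 | pay 21922 | balance=106821
3 | pay 20797 | balance=86355
4 | pay 21614 | balance=65008

65008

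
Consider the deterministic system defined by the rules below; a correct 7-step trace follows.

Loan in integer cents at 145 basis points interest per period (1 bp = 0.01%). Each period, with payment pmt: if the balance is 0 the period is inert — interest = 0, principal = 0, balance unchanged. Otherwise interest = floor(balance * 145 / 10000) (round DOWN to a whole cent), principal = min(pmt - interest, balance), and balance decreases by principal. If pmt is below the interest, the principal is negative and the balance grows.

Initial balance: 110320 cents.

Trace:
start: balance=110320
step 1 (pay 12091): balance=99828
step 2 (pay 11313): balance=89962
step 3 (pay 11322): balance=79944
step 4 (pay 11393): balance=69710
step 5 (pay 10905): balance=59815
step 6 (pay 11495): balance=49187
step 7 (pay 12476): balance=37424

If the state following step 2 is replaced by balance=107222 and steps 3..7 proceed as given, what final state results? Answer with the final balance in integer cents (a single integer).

55972

state after step 2 := balance=107222
step 3 (pay 11322): balance=97454
step 4 (pay 11393): balance=87474
step 5 (pay 10905): balance=77837
step 6 (pay 11495): balance=67470
step 7 (pay 12476): balance=55972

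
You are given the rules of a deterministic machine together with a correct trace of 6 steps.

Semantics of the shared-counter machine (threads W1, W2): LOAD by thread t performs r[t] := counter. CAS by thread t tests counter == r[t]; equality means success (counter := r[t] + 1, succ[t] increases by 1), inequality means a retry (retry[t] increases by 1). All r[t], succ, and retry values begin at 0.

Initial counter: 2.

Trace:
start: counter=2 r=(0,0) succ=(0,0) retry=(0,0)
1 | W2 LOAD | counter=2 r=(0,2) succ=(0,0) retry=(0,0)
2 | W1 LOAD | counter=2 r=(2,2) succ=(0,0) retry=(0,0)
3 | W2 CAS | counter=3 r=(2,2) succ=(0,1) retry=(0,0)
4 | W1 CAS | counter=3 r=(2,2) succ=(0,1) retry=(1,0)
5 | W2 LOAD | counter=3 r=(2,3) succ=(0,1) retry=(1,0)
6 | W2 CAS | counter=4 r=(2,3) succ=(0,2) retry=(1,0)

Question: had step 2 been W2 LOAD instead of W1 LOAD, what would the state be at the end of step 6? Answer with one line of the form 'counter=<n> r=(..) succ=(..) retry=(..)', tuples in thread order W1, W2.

counter=4 r=(0,3) succ=(0,2) retry=(1,0)

(re-executing from step 2 with the substitution; state before step 2: counter=2 r=(0,2) succ=(0,0) retry=(0,0))
2 | W2 LOAD | counter=2 r=(0,2) succ=(0,0) retry=(0,0)
3 | W2 CAS | counter=3 r=(0,2) succ=(0,1) retry=(0,0)
4 | W1 CAS | counter=3 r=(0,2) succ=(0,1) retry=(1,0)
5 | W2 LOAD | counter=3 r=(0,3) succ=(0,1) retry=(1,0)
6 | W2 CAS | counter=4 r=(0,3) succ=(0,2) retry=(1,0)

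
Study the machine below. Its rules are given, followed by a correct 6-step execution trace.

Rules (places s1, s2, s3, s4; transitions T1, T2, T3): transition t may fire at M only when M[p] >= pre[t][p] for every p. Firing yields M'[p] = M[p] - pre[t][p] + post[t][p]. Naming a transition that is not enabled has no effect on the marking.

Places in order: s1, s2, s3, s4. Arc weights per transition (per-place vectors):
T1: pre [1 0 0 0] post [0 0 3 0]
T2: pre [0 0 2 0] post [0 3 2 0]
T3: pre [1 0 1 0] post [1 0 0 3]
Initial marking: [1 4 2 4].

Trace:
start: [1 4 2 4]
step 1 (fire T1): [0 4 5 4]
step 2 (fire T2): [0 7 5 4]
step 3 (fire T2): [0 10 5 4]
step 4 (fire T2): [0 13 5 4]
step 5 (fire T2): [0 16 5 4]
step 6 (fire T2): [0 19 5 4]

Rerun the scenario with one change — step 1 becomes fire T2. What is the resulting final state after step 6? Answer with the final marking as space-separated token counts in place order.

(re-executing from step 1 with the substitution; state before step 1: [1 4 2 4])
step 1 (fire T2): [1 7 2 4]
step 2 (fire T2): [1 10 2 4]
step 3 (fire T2): [1 13 2 4]
step 4 (fire T2): [1 16 2 4]
step 5 (fire T2): [1 19 2 4]
step 6 (fire T2): [1 22 2 4]

1 22 2 4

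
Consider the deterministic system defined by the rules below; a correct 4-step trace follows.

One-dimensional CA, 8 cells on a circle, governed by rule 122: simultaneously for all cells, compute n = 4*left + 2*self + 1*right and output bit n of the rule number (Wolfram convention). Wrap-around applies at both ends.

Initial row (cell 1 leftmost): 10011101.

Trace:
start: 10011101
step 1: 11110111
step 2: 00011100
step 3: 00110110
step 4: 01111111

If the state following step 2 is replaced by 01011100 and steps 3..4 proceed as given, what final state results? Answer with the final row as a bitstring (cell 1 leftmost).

01111111

state after step 2 := 01011100
step 3: 10110110
step 4: 01111111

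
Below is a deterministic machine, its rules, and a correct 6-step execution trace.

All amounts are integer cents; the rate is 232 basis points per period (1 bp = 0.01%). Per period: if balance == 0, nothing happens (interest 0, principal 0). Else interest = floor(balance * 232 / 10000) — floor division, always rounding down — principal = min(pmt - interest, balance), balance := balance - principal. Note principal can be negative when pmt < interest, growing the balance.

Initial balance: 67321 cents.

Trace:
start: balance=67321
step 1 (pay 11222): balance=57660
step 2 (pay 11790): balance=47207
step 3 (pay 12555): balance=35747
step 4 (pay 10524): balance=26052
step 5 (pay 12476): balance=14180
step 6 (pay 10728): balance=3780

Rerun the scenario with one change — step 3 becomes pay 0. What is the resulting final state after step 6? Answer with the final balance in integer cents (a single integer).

(re-executing from step 3 with the substitution; state before step 3: balance=47207)
step 3 (pay 0): balance=48302
step 4 (pay 10524): balance=38898
step 5 (pay 12476): balance=27324
step 6 (pay 10728): balance=17229

17229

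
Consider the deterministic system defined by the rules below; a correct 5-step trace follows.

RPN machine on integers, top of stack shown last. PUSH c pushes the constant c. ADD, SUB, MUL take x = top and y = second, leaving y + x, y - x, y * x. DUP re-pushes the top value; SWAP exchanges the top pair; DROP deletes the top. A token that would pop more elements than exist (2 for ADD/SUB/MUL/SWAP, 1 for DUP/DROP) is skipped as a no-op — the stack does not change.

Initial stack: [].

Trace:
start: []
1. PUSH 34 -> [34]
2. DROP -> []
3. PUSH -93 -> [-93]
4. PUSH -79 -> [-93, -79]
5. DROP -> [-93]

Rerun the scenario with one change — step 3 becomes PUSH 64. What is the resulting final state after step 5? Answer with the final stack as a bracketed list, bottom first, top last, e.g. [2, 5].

(re-executing from step 3 with the substitution; state before step 3: [])
3. PUSH 64 -> [64]
4. PUSH -79 -> [64, -79]
5. DROP -> [64]

[64]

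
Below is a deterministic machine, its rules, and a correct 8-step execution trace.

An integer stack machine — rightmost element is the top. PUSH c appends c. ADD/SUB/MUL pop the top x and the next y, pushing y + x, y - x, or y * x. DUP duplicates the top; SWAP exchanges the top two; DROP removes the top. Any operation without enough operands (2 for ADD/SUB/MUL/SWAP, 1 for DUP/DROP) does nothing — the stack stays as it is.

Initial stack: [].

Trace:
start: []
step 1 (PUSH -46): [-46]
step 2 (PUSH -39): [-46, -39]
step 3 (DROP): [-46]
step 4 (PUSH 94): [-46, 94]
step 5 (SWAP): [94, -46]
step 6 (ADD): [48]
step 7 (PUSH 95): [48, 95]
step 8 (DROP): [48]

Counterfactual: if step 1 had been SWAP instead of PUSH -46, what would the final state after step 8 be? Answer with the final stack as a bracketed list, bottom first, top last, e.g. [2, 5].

(re-executing from step 1 with the substitution; state before step 1: [])
step 1 (SWAP): []
step 2 (PUSH -39): [-39]
step 3 (DROP): []
step 4 (PUSH 94): [94]
step 5 (SWAP): [94]
step 6 (ADD): [94]
step 7 (PUSH 95): [94, 95]
step 8 (DROP): [94]

[94]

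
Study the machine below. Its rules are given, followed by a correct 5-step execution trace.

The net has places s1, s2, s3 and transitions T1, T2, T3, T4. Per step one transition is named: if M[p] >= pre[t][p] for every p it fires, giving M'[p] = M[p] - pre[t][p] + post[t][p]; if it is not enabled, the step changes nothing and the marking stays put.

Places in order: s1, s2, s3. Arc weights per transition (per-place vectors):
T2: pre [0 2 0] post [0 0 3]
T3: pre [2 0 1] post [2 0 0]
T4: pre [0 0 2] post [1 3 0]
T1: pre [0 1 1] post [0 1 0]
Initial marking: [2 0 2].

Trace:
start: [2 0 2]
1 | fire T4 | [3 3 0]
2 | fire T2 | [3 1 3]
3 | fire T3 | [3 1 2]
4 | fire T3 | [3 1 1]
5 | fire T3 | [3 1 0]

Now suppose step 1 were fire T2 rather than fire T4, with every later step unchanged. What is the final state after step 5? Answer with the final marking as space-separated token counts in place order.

(re-executing from step 1 with the substitution; state before step 1: [2 0 2])
1 | fire T2 | [2 0 2]
2 | fire T2 | [2 0 2]
3 | fire T3 | [2 0 1]
4 | fire T3 | [2 0 0]
5 | fire T3 | [2 0 0]

2 0 0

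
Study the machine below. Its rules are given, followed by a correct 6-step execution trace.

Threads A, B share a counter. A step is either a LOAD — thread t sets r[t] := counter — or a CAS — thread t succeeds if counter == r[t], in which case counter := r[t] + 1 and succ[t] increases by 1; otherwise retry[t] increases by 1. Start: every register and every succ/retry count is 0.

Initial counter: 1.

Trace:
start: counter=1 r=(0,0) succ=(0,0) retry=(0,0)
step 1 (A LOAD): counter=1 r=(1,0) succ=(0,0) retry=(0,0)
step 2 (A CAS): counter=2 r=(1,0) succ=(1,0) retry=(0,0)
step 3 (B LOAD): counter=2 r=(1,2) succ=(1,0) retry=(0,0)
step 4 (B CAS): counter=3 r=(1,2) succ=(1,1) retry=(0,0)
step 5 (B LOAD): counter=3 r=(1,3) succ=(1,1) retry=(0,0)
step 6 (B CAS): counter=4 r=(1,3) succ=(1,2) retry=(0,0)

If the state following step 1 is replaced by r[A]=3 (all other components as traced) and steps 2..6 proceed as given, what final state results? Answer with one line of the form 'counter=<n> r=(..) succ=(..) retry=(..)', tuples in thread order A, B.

state after step 1 := counter=1 r=(3,0) succ=(0,0) retry=(0,0)
step 2 (A CAS): counter=1 r=(3,0) succ=(0,0) retry=(1,0)
step 3 (B LOAD): counter=1 r=(3,1) succ=(0,0) retry=(1,0)
step 4 (B CAS): counter=2 r=(3,1) succ=(0,1) retry=(1,0)
step 5 (B LOAD): counter=2 r=(3,2) succ=(0,1) retry=(1,0)
step 6 (B CAS): counter=3 r=(3,2) succ=(0,2) retry=(1,0)

counter=3 r=(3,2) succ=(0,2) retry=(1,0)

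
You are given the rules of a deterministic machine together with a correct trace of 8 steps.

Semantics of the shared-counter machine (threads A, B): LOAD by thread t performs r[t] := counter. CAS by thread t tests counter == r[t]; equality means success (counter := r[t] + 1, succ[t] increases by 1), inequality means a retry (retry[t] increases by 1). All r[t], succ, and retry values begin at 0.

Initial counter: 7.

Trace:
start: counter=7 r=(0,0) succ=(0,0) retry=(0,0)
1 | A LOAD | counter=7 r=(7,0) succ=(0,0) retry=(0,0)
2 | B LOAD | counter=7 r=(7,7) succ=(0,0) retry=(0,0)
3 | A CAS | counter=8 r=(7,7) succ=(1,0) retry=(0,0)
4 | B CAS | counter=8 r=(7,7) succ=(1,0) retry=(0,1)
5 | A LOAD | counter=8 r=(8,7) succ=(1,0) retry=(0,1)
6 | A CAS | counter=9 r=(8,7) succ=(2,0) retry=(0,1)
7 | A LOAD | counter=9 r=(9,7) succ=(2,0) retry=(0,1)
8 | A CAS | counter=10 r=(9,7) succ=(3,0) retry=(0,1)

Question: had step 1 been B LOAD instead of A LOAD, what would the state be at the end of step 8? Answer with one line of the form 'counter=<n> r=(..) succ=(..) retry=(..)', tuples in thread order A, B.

(re-executing from step 1 with the substitution; state before step 1: counter=7 r=(0,0) succ=(0,0) retry=(0,0))
1 | B LOAD | counter=7 r=(0,7) succ=(0,0) retry=(0,0)
2 | B LOAD | counter=7 r=(0,7) succ=(0,0) retry=(0,0)
3 | A CAS | counter=7 r=(0,7) succ=(0,0) retry=(1,0)
4 | B CAS | counter=8 r=(0,7) succ=(0,1) retry=(1,0)
5 | A LOAD | counter=8 r=(8,7) succ=(0,1) retry=(1,0)
6 | A CAS | counter=9 r=(8,7) succ=(1,1) retry=(1,0)
7 | A LOAD | counter=9 r=(9,7) succ=(1,1) retry=(1,0)
8 | A CAS | counter=10 r=(9,7) succ=(2,1) retry=(1,0)

counter=10 r=(9,7) succ=(2,1) retry=(1,0)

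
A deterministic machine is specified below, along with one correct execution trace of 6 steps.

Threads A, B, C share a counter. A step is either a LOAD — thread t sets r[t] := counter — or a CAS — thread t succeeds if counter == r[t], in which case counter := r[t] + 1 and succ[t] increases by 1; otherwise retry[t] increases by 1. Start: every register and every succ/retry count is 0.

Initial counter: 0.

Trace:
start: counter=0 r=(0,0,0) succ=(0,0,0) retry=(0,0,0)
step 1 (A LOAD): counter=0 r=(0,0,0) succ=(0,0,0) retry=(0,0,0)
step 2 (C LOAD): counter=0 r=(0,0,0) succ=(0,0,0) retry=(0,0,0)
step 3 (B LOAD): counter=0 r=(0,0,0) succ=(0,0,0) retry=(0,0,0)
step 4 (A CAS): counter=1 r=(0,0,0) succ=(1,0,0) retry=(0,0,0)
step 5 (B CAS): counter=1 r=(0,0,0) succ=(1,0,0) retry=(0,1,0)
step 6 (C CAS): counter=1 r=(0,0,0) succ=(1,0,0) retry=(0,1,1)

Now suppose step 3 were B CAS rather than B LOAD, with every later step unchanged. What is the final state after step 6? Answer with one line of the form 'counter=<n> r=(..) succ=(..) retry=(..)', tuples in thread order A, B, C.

counter=1 r=(0,0,0) succ=(0,1,0) retry=(1,1,1)

(re-executing from step 3 with the substitution; state before step 3: counter=0 r=(0,0,0) succ=(0,0,0) retry=(0,0,0))
step 3 (B CAS): counter=1 r=(0,0,0) succ=(0,1,0) retry=(0,0,0)
step 4 (A CAS): counter=1 r=(0,0,0) succ=(0,1,0) retry=(1,0,0)
step 5 (B CAS): counter=1 r=(0,0,0) succ=(0,1,0) retry=(1,1,0)
step 6 (C CAS): counter=1 r=(0,0,0) succ=(0,1,0) retry=(1,1,1)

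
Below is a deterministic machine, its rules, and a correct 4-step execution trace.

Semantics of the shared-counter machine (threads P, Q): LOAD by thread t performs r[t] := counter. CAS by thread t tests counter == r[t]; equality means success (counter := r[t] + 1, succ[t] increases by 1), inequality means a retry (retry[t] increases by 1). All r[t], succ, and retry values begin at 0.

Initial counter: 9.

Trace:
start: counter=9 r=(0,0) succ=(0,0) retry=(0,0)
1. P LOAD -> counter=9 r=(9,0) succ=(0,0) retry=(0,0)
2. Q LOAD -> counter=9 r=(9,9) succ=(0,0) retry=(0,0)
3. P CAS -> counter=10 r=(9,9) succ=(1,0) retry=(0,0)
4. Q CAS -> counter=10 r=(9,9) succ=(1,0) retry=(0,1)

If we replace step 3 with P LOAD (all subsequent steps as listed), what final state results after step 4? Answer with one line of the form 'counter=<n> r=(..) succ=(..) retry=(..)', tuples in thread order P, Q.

(re-executing from step 3 with the substitution; state before step 3: counter=9 r=(9,9) succ=(0,0) retry=(0,0))
3. P LOAD -> counter=9 r=(9,9) succ=(0,0) retry=(0,0)
4. Q CAS -> counter=10 r=(9,9) succ=(0,1) retry=(0,0)

counter=10 r=(9,9) succ=(0,1) retry=(0,0)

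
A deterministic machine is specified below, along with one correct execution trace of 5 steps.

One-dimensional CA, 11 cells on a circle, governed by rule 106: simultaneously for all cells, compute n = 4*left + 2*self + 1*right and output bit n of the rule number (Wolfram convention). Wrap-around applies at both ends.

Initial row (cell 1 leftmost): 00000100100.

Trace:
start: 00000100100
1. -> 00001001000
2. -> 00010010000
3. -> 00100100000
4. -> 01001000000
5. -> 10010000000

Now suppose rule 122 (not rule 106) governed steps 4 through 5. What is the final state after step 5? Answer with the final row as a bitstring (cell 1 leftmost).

10111101000

(re-executing steps 4..5 under rule 122; state before step 4: 00100100000)
4. -> 01011010000
5. -> 10111101000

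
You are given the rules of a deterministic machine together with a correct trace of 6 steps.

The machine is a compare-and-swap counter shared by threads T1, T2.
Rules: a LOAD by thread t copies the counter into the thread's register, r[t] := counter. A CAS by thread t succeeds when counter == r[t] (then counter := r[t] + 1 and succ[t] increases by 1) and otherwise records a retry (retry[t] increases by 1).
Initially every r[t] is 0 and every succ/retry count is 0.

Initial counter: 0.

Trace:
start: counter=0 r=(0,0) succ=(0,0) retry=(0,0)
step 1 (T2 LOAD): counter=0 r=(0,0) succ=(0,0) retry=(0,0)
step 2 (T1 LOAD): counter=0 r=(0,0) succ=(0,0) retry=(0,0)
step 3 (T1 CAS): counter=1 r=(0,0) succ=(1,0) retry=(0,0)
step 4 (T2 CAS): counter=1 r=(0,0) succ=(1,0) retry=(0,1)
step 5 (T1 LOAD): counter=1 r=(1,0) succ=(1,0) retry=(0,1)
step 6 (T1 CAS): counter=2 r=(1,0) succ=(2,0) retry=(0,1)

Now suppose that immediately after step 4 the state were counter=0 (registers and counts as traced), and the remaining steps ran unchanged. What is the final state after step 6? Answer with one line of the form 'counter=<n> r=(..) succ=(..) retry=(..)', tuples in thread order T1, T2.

counter=1 r=(0,0) succ=(2,0) retry=(0,1)

state after step 4 := counter=0 r=(0,0) succ=(1,0) retry=(0,1)
step 5 (T1 LOAD): counter=0 r=(0,0) succ=(1,0) retry=(0,1)
step 6 (T1 CAS): counter=1 r=(0,0) succ=(2,0) retry=(0,1)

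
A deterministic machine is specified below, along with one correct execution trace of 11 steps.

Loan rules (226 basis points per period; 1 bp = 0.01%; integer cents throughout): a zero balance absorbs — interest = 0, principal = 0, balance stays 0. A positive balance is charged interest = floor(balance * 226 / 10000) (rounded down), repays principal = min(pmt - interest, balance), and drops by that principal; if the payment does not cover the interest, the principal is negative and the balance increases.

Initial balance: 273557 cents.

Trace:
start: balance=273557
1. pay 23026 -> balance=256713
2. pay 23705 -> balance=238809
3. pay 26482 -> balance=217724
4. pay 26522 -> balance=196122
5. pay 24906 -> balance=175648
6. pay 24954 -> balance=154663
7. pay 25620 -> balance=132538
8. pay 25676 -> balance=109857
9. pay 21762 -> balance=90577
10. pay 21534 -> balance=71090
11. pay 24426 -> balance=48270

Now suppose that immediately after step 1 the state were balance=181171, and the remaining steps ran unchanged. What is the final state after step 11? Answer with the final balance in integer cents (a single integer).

0

state after step 1 := balance=181171
2. pay 23705 -> balance=161560
3. pay 26482 -> balance=138729
4. pay 26522 -> balance=115342
5. pay 24906 -> balance=93042
6. pay 24954 -> balance=70190
7. pay 25620 -> balance=46156
8. pay 25676 -> balance=21523
9. pay 21762 -> balance=247
10. pay 21534 -> balance=0
11. pay 24426 -> balance=0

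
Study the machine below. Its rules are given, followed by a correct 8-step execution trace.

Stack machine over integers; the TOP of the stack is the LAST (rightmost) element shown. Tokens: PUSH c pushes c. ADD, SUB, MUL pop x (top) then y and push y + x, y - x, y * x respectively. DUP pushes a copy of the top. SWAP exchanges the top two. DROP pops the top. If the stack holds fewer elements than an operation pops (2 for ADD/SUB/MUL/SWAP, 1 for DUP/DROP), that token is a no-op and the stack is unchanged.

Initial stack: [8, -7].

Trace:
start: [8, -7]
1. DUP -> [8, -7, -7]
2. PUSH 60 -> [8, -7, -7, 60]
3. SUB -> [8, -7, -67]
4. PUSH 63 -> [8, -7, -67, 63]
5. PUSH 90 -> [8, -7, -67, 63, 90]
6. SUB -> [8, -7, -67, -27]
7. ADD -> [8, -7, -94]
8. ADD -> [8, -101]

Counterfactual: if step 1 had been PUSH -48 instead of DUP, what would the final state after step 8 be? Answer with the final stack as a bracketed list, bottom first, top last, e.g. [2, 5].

(re-executing from step 1 with the substitution; state before step 1: [8, -7])
1. PUSH -48 -> [8, -7, -48]
2. PUSH 60 -> [8, -7, -48, 60]
3. SUB -> [8, -7, -108]
4. PUSH 63 -> [8, -7, -108, 63]
5. PUSH 90 -> [8, -7, -108, 63, 90]
6. SUB -> [8, -7, -108, -27]
7. ADD -> [8, -7, -135]
8. ADD -> [8, -142]

[8, -142]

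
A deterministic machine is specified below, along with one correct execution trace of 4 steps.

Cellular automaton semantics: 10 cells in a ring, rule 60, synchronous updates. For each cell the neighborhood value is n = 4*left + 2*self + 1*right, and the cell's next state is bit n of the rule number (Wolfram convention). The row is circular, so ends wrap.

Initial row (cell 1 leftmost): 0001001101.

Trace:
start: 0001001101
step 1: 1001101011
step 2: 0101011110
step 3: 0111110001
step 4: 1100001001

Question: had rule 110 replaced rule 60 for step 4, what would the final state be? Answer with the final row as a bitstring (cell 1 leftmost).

1100010011

(re-executing step 4 under rule 110; state before step 4: 0111110001)
step 4: 1100010011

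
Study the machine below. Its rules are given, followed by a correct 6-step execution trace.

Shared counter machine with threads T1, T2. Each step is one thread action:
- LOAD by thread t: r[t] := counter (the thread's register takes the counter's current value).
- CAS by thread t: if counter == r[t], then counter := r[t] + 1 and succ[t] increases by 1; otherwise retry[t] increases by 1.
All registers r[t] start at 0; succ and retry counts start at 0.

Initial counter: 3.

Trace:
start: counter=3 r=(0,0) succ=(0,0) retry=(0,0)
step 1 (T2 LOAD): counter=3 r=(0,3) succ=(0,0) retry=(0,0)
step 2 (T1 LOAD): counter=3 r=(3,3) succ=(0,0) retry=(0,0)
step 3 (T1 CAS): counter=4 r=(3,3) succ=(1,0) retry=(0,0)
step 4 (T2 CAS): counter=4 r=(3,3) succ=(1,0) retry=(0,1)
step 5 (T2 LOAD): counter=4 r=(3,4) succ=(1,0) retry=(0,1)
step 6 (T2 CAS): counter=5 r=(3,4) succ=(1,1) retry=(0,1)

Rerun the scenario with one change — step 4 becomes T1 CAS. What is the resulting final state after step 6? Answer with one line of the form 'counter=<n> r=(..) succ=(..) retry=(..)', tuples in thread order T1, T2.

counter=5 r=(3,4) succ=(1,1) retry=(1,0)

(re-executing from step 4 with the substitution; state before step 4: counter=4 r=(3,3) succ=(1,0) retry=(0,0))
step 4 (T1 CAS): counter=4 r=(3,3) succ=(1,0) retry=(1,0)
step 5 (T2 LOAD): counter=4 r=(3,4) succ=(1,0) retry=(1,0)
step 6 (T2 CAS): counter=5 r=(3,4) succ=(1,1) retry=(1,0)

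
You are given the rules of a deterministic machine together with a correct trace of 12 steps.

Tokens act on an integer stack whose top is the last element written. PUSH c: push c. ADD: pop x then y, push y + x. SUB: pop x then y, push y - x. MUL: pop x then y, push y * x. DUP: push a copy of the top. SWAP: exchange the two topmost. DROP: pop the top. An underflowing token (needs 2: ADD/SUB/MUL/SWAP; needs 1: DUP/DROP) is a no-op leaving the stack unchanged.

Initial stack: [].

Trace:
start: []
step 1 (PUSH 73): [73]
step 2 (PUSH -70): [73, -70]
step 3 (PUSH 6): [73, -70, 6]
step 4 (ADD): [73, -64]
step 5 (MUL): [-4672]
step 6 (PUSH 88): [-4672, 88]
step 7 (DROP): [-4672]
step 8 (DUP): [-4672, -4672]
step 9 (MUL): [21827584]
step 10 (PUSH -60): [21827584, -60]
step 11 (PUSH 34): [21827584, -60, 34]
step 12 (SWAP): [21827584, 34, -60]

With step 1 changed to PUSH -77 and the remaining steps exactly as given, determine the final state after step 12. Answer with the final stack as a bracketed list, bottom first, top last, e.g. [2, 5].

[24285184, 34, -60]

(re-executing from step 1 with the substitution; state before step 1: [])
step 1 (PUSH -77): [-77]
step 2 (PUSH -70): [-77, -70]
step 3 (PUSH 6): [-77, -70, 6]
step 4 (ADD): [-77, -64]
step 5 (MUL): [4928]
step 6 (PUSH 88): [4928, 88]
step 7 (DROP): [4928]
step 8 (DUP): [4928, 4928]
step 9 (MUL): [24285184]
step 10 (PUSH -60): [24285184, -60]
step 11 (PUSH 34): [24285184, -60, 34]
step 12 (SWAP): [24285184, 34, -60]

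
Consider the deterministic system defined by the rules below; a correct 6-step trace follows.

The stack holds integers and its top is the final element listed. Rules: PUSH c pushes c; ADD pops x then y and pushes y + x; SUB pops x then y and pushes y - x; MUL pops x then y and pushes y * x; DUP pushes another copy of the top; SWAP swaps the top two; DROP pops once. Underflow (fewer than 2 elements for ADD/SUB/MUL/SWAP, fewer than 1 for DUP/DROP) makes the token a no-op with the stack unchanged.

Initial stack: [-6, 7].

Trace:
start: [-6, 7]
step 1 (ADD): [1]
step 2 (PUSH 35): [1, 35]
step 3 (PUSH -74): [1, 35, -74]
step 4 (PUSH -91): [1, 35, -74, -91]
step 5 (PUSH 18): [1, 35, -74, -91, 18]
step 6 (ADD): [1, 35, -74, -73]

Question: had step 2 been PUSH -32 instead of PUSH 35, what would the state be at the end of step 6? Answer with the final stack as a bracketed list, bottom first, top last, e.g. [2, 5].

[1, -32, -74, -73]

(re-executing from step 2 with the substitution; state before step 2: [1])
step 2 (PUSH -32): [1, -32]
step 3 (PUSH -74): [1, -32, -74]
step 4 (PUSH -91): [1, -32, -74, -91]
step 5 (PUSH 18): [1, -32, -74, -91, 18]
step 6 (ADD): [1, -32, -74, -73]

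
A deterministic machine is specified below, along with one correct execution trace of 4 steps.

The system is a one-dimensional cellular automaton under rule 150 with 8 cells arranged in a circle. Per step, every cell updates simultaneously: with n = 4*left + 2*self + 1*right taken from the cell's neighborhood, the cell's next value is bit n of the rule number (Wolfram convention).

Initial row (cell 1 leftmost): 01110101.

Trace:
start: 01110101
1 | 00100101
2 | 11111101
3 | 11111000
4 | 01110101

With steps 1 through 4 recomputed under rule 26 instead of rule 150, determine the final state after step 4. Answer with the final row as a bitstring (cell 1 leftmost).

(re-executing steps 1..4 under rule 26; state before step 1: 01110101)
1 | 01000000
2 | 10100000
3 | 00010001
4 | 10101010

10101010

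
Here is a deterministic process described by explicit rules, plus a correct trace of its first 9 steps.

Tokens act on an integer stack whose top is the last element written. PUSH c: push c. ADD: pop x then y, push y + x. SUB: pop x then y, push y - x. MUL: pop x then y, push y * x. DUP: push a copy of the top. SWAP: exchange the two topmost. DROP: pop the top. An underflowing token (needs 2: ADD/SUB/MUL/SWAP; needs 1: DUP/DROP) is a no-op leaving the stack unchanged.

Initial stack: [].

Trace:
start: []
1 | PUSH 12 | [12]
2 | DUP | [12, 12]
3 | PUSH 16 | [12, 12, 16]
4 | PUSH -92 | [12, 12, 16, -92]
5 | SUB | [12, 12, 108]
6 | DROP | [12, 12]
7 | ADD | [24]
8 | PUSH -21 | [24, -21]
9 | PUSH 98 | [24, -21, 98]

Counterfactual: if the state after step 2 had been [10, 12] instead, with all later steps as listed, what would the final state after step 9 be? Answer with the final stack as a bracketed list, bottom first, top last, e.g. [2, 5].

state after step 2 := [10, 12]
3 | PUSH 16 | [10, 12, 16]
4 | PUSH -92 | [10, 12, 16, -92]
5 | SUB | [10, 12, 108]
6 | DROP | [10, 12]
7 | ADD | [22]
8 | PUSH -21 | [22, -21]
9 | PUSH 98 | [22, -21, 98]

[22, -21, 98]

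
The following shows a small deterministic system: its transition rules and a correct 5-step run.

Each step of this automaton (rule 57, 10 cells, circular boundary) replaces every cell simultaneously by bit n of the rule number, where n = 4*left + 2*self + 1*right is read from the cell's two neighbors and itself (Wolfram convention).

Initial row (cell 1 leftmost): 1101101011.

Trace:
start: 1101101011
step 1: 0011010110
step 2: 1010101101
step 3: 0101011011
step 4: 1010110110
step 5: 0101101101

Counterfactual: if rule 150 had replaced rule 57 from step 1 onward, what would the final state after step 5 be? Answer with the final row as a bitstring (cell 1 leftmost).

0011110001

(re-executing steps 1..5 under rule 150; state before step 1: 1101101011)
step 1: 1000001001
step 2: 0100011110
step 3: 1110101101
step 4: 1100100000
step 5: 0011110001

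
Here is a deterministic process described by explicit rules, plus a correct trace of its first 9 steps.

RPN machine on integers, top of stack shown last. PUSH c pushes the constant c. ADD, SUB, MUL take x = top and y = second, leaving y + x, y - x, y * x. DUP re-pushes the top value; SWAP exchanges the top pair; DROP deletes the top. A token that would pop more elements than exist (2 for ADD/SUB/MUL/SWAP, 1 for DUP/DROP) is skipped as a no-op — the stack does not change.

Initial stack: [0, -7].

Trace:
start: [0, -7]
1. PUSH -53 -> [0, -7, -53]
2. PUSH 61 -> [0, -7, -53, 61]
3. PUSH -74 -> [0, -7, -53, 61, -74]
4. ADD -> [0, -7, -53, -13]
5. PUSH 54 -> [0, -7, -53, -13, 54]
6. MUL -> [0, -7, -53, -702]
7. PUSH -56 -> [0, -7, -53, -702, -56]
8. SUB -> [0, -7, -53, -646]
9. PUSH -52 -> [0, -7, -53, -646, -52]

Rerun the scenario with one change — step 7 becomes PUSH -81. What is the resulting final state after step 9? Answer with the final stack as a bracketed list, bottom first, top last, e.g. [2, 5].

(re-executing from step 7 with the substitution; state before step 7: [0, -7, -53, -702])
7. PUSH -81 -> [0, -7, -53, -702, -81]
8. SUB -> [0, -7, -53, -621]
9. PUSH -52 -> [0, -7, -53, -621, -52]

[0, -7, -53, -621, -52]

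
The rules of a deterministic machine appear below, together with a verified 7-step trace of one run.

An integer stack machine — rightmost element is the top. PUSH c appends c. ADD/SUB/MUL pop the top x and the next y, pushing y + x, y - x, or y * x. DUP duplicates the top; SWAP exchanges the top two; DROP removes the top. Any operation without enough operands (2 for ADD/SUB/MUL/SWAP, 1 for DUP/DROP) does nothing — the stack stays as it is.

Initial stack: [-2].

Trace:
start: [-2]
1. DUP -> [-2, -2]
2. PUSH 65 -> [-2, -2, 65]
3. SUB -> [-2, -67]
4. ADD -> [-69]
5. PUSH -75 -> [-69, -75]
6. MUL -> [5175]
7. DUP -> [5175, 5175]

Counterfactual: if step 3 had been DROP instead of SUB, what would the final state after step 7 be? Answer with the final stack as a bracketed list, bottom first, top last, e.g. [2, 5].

(re-executing from step 3 with the substitution; state before step 3: [-2, -2, 65])
3. DROP -> [-2, -2]
4. ADD -> [-4]
5. PUSH -75 -> [-4, -75]
6. MUL -> [300]
7. DUP -> [300, 300]

[300, 300]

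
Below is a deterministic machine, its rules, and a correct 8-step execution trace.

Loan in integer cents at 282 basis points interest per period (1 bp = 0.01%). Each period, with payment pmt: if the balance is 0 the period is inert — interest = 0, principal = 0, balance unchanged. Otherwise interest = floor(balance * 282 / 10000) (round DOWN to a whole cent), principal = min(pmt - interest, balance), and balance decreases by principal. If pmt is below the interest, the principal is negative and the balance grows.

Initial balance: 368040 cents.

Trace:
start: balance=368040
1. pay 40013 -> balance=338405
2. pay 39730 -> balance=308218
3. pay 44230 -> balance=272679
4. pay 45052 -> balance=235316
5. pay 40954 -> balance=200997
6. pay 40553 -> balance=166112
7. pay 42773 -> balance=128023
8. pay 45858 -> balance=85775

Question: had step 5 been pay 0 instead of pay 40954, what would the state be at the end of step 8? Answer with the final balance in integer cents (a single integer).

130292

(re-executing from step 5 with the substitution; state before step 5: balance=235316)
5. pay 0 -> balance=241951
6. pay 40553 -> balance=208221
7. pay 42773 -> balance=171319
8. pay 45858 -> balance=130292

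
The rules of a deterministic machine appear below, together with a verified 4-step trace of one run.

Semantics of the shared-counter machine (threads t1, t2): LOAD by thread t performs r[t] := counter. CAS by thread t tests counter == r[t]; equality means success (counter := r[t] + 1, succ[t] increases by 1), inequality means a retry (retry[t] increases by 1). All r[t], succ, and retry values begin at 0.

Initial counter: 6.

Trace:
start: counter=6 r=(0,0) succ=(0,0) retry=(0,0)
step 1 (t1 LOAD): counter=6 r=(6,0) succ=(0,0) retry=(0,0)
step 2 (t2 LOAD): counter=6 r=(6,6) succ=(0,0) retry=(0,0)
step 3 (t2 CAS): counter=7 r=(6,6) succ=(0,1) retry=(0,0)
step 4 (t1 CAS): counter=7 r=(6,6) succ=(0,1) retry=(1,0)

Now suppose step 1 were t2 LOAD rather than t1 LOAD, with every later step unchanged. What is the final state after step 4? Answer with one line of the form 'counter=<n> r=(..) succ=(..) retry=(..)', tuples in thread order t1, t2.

counter=7 r=(0,6) succ=(0,1) retry=(1,0)

(re-executing from step 1 with the substitution; state before step 1: counter=6 r=(0,0) succ=(0,0) retry=(0,0))
step 1 (t2 LOAD): counter=6 r=(0,6) succ=(0,0) retry=(0,0)
step 2 (t2 LOAD): counter=6 r=(0,6) succ=(0,0) retry=(0,0)
step 3 (t2 CAS): counter=7 r=(0,6) succ=(0,1) retry=(0,0)
step 4 (t1 CAS): counter=7 r=(0,6) succ=(0,1) retry=(1,0)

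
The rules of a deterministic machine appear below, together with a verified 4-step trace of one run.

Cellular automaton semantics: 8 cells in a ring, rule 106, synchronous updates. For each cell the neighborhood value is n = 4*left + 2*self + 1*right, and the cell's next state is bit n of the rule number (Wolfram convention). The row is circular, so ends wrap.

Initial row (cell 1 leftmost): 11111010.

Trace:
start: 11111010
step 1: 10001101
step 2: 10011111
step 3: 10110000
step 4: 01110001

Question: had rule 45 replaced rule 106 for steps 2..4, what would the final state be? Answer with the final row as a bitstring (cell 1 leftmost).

(re-executing steps 2..4 under rule 45; state before step 2: 10001101)
step 2: 00101011
step 3: 00111110
step 4: 10100000

10100000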